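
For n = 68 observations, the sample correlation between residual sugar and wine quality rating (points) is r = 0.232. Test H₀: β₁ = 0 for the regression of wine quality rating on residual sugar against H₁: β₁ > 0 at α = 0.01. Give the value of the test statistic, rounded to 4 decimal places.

t = 1.9376

t = r·√(n − 2)/√(1 − r²) = 0.232·√66/√0.946176 = 1.9376.
df = n − 2 = 66.
One-sided p ≈ 0.0285, which is ≥ 0.01, so fail to reject H₀.
The data do not give significant evidence of a linear association between residual sugar and wine quality rating.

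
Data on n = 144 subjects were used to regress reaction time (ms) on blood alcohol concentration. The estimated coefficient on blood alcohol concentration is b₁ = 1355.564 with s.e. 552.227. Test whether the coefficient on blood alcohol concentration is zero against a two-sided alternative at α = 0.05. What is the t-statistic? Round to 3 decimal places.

H₀: β₁ = 0 vs H₁: β₁ ≠ 0.
t = (b₁ − β₁⁰)/SE = 1355.564 / 552.227 = 2.455.
df = n − 2 = 144 − 2 = 142.
Two-sided p ≈ 0.0153, which is < 0.05, so reject H₀.
There is evidence that blood alcohol concentration is associated with reaction time.

t = 2.455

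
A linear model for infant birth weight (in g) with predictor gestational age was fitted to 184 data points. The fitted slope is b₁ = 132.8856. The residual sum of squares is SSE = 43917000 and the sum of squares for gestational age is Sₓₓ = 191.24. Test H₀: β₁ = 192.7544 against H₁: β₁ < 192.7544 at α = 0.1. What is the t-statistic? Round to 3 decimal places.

t = -1.685

MSE = SSE/(n − 2) = 43917000/182 = 241302.
SE(b₁) = √(MSE/Sₓₓ) = √(241302/191.24) = 35.5215.
t = (132.8856 − 192.7544) / 35.5215 = -1.685.
df = n − 2 = 182.
One-sided p ≈ 0.0468, which is < 0.1, so reject H₀.
There is evidence that the true slope on gestational age is below 192.7544 g per unit.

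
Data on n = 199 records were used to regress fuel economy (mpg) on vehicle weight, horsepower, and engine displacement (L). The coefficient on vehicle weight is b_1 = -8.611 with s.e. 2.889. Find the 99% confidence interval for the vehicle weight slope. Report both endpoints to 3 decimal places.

(-16.126, -1.096)

df = n − k − 1 = 199 − 3 − 1 = 195.
t* = t_{0.005, 195} = 2.601276.
Margin = t* × SE = 2.601276 × 2.889 = 7.51509.
CI: -8.611 ± 7.51509 → (-16.126, -1.096).
With 99% confidence, each one-unit increase in vehicle weight is associated with a change of between -16.126 and -1.096 mpg in fuel economy, holding the other predictors fixed.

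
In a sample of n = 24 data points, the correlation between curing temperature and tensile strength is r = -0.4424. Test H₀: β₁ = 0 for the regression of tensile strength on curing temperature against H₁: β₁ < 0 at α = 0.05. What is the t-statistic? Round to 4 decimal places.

t = r·√(n − 2)/√(1 − r²) = -0.4424·√22/√0.804282 = -2.3138.
df = n − 2 = 22.
One-sided p ≈ 0.0152, which is < 0.05, so reject H₀.
There is evidence of a linear association between curing temperature and tensile strength.

t = -2.3138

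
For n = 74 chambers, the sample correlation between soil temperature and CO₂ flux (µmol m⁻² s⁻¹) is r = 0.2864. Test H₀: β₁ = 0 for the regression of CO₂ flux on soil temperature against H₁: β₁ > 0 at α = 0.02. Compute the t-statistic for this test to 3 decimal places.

t = r·√(n − 2)/√(1 − r²) = 0.2864·√72/√0.917975 = 2.536.
df = n − 2 = 72.
One-sided p ≈ 0.0067, which is < 0.02, so reject H₀.
There is evidence of a linear association between soil temperature and CO₂ flux.

t = 2.536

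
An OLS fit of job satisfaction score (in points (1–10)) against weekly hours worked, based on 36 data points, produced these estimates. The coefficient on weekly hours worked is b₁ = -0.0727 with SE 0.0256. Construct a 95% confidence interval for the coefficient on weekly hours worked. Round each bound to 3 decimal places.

df = n − 2 = 36 − 2 = 34.
t* = t_{0.025, 34} = 2.032245.
Margin = t* × SE = 2.032245 × 0.0256 = 0.05203.
CI: -0.0727 ± 0.05203 → (-0.125, -0.021).
With 95% confidence, each one-unit increase in weekly hours worked is associated with a change of between -0.125 and -0.021 points (1–10) in job satisfaction score.

(-0.125, -0.021)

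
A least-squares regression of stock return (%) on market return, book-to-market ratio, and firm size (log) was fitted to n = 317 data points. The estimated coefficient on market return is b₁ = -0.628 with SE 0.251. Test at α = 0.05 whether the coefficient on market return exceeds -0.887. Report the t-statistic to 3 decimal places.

H₀: β₁ = -0.887 vs H₁: β₁ > -0.887.
t = (b₁ − β₁⁰)/SE = (-0.628 − (-0.887)) / 0.251 = 1.032.
df = n − k − 1 = 317 − 3 − 1 = 313.
One-sided p ≈ 0.1515, which is ≥ 0.05, so fail to reject H₀.
The data do not give significant evidence that the true slope on market return exceeds -0.887 % per unit, holding the other predictors fixed.

t = 1.032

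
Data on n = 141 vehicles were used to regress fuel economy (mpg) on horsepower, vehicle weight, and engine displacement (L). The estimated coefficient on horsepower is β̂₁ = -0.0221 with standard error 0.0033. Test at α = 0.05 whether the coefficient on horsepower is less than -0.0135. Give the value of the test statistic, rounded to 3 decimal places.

t = -2.606

H₀: β₁ = -0.0135 vs H₁: β₁ < -0.0135.
t = (β̂₁ − β₁⁰)/SE = (-0.0221 − (-0.0135)) / 0.0033 = -2.606.
df = n − k − 1 = 141 − 3 − 1 = 137.
One-sided p ≈ 0.0051, which is < 0.05, so reject H₀.
There is evidence that the true slope on horsepower is below -0.0135 mpg per unit, holding the other predictors fixed.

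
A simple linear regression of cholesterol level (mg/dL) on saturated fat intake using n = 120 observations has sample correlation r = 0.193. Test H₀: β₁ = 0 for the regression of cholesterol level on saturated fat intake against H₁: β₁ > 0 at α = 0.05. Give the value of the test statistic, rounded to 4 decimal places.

t = 2.1367

t = r·√(n − 2)/√(1 − r²) = 0.193·√118/√0.962751 = 2.1367.
df = n − 2 = 118.
One-sided p ≈ 0.0173, which is < 0.05, so reject H₀.
There is evidence of a linear association between saturated fat intake and cholesterol level.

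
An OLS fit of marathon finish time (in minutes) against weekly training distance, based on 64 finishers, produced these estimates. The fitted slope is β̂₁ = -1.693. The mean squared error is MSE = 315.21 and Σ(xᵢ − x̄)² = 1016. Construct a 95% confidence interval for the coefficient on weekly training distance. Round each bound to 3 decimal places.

SE(β̂₁) = √(MSE/Sₓₓ) = √(315.21/1016) = 0.556997.
df = n − 2 = 62.
t* = t_{0.025, 62} = 1.998972.
Margin = t* × SE = 1.998972 × 0.556997 = 1.11342.
CI: -1.693 ± 1.11342 → (-2.806, -0.580).
With 95% confidence, each one-unit increase in weekly training distance is associated with a change of between -2.806 and -0.580 minutes in marathon finish time.

(-2.806, -0.580)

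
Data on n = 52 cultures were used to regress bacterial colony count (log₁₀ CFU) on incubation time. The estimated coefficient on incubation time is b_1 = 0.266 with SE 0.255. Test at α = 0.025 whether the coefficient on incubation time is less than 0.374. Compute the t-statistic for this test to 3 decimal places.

t = -0.424

H₀: β₁ = 0.374 vs H₁: β₁ < 0.374.
t = (b_1 − β₁⁰)/SE = (0.266 − 0.374) / 0.255 = -0.424.
df = n − 2 = 52 − 2 = 50.
One-sided p ≈ 0.3369, which is ≥ 0.025, so fail to reject H₀.
The data do not give significant evidence that the true slope on incubation time is below 0.374 log₁₀ CFU per unit.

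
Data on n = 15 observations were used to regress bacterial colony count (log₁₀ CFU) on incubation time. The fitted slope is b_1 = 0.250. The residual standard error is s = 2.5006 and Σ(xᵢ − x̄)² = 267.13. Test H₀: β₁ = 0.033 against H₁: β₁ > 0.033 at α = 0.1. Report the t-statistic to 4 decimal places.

t = 1.4183

SE(b_1) = s/√Sₓₓ = 2.5006/√267.13 = 0.152997.
t = (0.250 − 0.033) / 0.152997 = 1.4183.
df = n − 2 = 13.
One-sided p ≈ 0.0898, which is < 0.1, so reject H₀.
There is evidence that the true slope on incubation time exceeds 0.033 log₁₀ CFU per unit.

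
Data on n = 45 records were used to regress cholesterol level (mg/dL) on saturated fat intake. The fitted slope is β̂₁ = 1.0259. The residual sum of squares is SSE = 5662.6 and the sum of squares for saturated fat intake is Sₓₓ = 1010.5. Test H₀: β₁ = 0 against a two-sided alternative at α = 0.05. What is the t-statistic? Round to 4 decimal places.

t = 2.8418

MSE = SSE/(n − 2) = 5662.6/43 = 131.688.
SE(β̂₁) = √(MSE/Sₓₓ) = √(131.688/1010.5) = 0.360999.
t = 1.0259 / 0.360999 = 2.8418.
df = n − 2 = 43.
Two-sided p ≈ 0.0068, which is < 0.05, so reject H₀.
There is evidence that saturated fat intake is associated with cholesterol level.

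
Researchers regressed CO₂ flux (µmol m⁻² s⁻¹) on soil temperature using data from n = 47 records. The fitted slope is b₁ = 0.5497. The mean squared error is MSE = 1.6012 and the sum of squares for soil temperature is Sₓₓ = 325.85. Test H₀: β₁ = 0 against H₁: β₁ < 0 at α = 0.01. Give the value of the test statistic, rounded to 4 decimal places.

t = 7.8417

SE(b₁) = √(MSE/Sₓₓ) = √(1.6012/325.85) = 0.0700993.
t = 0.5497 / 0.0700993 = 7.8417.
df = n − 2 = 45.
One-sided p ≈ 1.0000, which is ≥ 0.01, so fail to reject H₀.
The data do not give significant evidence that the true slope on soil temperature is negative.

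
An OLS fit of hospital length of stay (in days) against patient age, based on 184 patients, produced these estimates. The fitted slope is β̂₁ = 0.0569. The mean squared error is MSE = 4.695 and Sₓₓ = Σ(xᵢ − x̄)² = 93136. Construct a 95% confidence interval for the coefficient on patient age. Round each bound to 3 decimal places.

SE(β̂₁) = √(MSE/Sₓₓ) = √(4.695/93136) = 0.00710001.
df = n − 2 = 182.
t* = t_{0.025, 182} = 1.973084.
Margin = t* × SE = 1.973084 × 0.00710001 = 0.01401.
CI: 0.0569 ± 0.01401 → (0.043, 0.071).
With 95% confidence, each one-unit increase in patient age is associated with a change of between 0.043 and 0.071 days in hospital length of stay.

(0.043, 0.071)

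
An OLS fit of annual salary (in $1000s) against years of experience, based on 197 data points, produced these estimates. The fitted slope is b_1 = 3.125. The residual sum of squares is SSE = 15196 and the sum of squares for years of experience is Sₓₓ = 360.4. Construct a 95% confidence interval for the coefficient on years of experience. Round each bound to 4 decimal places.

(2.2079, 4.0421)

MSE = SSE/(n − 2) = 15196/195 = 77.9282.
SE(b_1) = √(MSE/Sₓₓ) = √(77.9282/360.4) = 0.465002.
df = n − 2 = 195.
t* = t_{0.025, 195} = 1.972204.
Margin = t* × SE = 1.972204 × 0.465002 = 0.917079.
CI: 3.125 ± 0.917079 → (2.2079, 4.0421).
With 95% confidence, each one-unit increase in years of experience is associated with a change of between 2.2079 and 4.0421 $1000s in annual salary.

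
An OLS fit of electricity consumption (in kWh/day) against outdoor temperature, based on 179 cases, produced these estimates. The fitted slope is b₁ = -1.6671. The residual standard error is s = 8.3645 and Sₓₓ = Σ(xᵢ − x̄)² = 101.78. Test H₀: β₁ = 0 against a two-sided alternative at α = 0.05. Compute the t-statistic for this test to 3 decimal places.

SE(b₁) = s/√Sₓₓ = 8.3645/√101.78 = 0.829104.
t = -1.6671 / 0.829104 = -2.011.
df = n − 2 = 177.
Two-sided p ≈ 0.0459, which is < 0.05, so reject H₀.
There is evidence that outdoor temperature is associated with electricity consumption.

t = -2.011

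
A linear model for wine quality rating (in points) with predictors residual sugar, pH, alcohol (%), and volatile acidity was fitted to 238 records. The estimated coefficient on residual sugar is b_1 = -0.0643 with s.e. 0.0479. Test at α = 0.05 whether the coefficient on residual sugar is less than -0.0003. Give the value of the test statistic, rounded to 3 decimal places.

H₀: β₁ = -0.0003 vs H₁: β₁ < -0.0003.
t = (b_1 − β₁⁰)/SE = (-0.0643 − (-0.0003)) / 0.0479 = -1.336.
df = n − k − 1 = 238 − 4 − 1 = 233.
One-sided p ≈ 0.0914, which is ≥ 0.05, so fail to reject H₀.
The data do not give significant evidence that the true slope on residual sugar is below -0.0003 points per unit, holding the other predictors fixed.

t = -1.336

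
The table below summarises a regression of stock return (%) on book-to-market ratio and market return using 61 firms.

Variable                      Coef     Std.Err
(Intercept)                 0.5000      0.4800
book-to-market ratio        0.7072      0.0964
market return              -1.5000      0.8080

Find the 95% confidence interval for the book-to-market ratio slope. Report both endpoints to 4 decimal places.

Read off: b = 0.7072, SE = 0.0964 for book-to-market ratio.
df = n − k − 1 = 61 − 2 − 1 = 58.
t* = t_{0.025, 58} = 2.001717.
Margin = t* × SE = 2.001717 × 0.0964 = 0.192966.
CI: 0.7072 ± 0.192966 → (0.5142, 0.9002).

(0.5142, 0.9002)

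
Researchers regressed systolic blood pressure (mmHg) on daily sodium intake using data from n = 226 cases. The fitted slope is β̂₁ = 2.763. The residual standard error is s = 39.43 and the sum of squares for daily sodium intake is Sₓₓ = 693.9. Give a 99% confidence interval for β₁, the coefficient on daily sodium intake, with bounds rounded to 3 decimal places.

(-1.126, 6.652)

SE(β̂₁) = s/√Sₓₓ = 39.43/√693.9 = 1.49685.
df = n − 2 = 224.
t* = t_{0.005, 224} = 2.597955.
Margin = t* × SE = 2.597955 × 1.49685 = 3.88875.
CI: 2.763 ± 3.88875 → (-1.126, 6.652).
With 99% confidence, each one-unit increase in daily sodium intake is associated with a change of between -1.126 and 6.652 mmHg in systolic blood pressure.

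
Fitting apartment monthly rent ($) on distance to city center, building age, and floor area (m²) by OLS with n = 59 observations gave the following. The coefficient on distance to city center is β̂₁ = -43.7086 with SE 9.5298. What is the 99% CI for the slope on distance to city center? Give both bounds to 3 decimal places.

(-69.136, -18.281)

df = n − k − 1 = 59 − 3 − 1 = 55.
t* = t_{0.005, 55} = 2.668216.
Margin = t* × SE = 2.668216 × 9.5298 = 25.42756.
CI: -43.7086 ± 25.42756 → (-69.136, -18.281).
With 99% confidence, each one-unit increase in distance to city center is associated with a change of between -69.136 and -18.281 $ in apartment monthly rent, holding the other predictors fixed.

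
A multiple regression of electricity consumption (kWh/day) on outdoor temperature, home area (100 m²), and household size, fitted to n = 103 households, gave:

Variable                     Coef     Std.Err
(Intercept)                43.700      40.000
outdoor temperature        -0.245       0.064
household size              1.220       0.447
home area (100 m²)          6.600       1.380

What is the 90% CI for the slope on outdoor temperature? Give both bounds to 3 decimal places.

Read off: b = -0.245, SE = 0.064 for outdoor temperature.
df = n − k − 1 = 103 − 3 − 1 = 99.
t* = t_{0.05, 99} = 1.660391.
Margin = t* × SE = 1.660391 × 0.064 = 0.10627.
CI: -0.245 ± 0.10627 → (-0.351, -0.139).

(-0.351, -0.139)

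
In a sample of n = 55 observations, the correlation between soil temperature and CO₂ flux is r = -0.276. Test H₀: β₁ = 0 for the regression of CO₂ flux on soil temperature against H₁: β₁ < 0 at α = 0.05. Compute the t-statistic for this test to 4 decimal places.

t = r·√(n − 2)/√(1 − r²) = -0.276·√53/√0.923824 = -2.0905.
df = n − 2 = 53.
One-sided p ≈ 0.0207, which is < 0.05, so reject H₀.
There is evidence of a linear association between soil temperature and CO₂ flux.

t = -2.0905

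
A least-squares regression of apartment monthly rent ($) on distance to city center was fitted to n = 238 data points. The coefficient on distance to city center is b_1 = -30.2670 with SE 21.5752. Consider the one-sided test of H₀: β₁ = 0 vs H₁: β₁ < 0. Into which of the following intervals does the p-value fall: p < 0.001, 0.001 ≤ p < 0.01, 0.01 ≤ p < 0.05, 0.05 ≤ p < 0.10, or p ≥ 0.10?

t = -30.2670 / 21.5752 = -1.403.
df = n − 2 = 238 − 2 = 236.
One-sided p = P(T_{236} < t) ≈ 0.0810.
So 0.05 ≤ p < 0.10.

0.05 ≤ p < 0.10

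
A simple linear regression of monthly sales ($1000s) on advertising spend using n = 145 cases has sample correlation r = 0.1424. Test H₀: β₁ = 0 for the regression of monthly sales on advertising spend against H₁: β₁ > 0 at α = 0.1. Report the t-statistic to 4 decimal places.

t = 1.7204

t = r·√(n − 2)/√(1 − r²) = 0.1424·√143/√0.979722 = 1.7204.
df = n − 2 = 143.
One-sided p ≈ 0.0438, which is < 0.1, so reject H₀.
There is evidence of a linear association between advertising spend and monthly sales.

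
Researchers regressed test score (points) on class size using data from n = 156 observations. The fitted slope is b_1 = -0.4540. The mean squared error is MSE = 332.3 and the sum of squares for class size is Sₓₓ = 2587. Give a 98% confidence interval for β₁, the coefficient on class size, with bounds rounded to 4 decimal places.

SE(b_1) = √(MSE/Sₓₓ) = √(332.3/2587) = 0.358399.
df = n − 2 = 154.
t* = t_{0.01, 154} = 2.350806.
Margin = t* × SE = 2.350806 × 0.358399 = 0.842527.
CI: -0.4540 ± 0.842527 → (-1.2965, 0.3885).
With 98% confidence, each one-unit increase in class size is associated with a change of between -1.2965 and 0.3885 points in test score.

(-1.2965, 0.3885)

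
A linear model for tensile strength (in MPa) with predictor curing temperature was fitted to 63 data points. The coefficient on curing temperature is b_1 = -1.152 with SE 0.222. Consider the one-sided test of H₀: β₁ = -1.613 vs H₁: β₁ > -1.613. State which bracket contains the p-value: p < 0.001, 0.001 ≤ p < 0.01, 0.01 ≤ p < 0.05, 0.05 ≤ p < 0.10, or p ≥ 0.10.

0.01 ≤ p < 0.05

t = (-1.152 − (-1.613)) / 0.222 = 2.077.
df = n − 2 = 63 − 2 = 61.
One-sided p = P(T_{61} > t) ≈ 0.0210.
So 0.01 ≤ p < 0.05.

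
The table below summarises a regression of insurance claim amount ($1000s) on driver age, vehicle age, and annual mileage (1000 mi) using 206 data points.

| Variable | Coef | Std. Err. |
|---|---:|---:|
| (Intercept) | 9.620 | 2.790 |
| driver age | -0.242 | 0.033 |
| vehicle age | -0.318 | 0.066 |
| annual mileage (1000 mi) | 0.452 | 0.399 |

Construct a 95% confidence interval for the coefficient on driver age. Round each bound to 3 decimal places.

(-0.307, -0.177)

Read off: b = -0.242, SE = 0.033 for driver age.
df = n − k − 1 = 206 − 3 − 1 = 202.
t* = t_{0.025, 202} = 1.971777.
Margin = t* × SE = 1.971777 × 0.033 = 0.06507.
CI: -0.242 ± 0.06507 → (-0.307, -0.177).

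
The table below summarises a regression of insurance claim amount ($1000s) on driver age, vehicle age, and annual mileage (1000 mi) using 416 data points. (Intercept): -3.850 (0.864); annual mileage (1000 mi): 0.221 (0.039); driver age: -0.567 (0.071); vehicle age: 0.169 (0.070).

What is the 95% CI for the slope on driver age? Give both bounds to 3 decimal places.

Read off: b = -0.567, SE = 0.071 for driver age.
df = n − k − 1 = 416 − 3 − 1 = 412.
t* = t_{0.025, 412} = 1.965739.
Margin = t* × SE = 1.965739 × 0.071 = 0.13957.
CI: -0.567 ± 0.13957 → (-0.707, -0.427).

(-0.707, -0.427)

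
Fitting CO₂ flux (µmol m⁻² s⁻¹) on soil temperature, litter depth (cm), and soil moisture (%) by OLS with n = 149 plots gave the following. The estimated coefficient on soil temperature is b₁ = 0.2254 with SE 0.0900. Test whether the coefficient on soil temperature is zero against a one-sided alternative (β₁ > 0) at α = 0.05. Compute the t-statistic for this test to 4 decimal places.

H₀: β₁ = 0 vs H₁: β₁ > 0.
t = (b₁ − β₁⁰)/SE = 0.2254 / 0.0900 = 2.5044.
df = n − k − 1 = 149 − 3 − 1 = 145.
One-sided p ≈ 0.0067, which is < 0.05, so reject H₀.
There is evidence that the true slope on soil temperature is positive, holding the other predictors fixed.

t = 2.5044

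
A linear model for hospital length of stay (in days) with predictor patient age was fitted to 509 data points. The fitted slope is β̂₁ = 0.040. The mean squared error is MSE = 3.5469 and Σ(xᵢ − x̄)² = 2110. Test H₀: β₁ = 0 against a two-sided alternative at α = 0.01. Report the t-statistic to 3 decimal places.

SE(β̂₁) = √(MSE/Sₓₓ) = √(3.5469/2110) = 0.0409999.
t = 0.040 / 0.0409999 = 0.976.
df = n − 2 = 507.
Two-sided p ≈ 0.3297, which is ≥ 0.01, so fail to reject H₀.
The data do not give significant evidence of an association between patient age and hospital length of stay.

t = 0.976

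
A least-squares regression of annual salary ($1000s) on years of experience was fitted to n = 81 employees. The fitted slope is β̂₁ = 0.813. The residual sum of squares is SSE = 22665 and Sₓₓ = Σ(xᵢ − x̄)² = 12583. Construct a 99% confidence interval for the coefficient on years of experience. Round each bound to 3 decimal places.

(0.414, 1.212)

MSE = SSE/(n − 2) = 22665/79 = 286.899.
SE(β̂₁) = √(MSE/Sₓₓ) = √(286.899/12583) = 0.150998.
df = n − 2 = 79.
t* = t_{0.005, 79} = 2.639505.
Margin = t* × SE = 2.639505 × 0.150998 = 0.39856.
CI: 0.813 ± 0.39856 → (0.414, 1.212).
With 99% confidence, each one-unit increase in years of experience is associated with a change of between 0.414 and 1.212 $1000s in annual salary.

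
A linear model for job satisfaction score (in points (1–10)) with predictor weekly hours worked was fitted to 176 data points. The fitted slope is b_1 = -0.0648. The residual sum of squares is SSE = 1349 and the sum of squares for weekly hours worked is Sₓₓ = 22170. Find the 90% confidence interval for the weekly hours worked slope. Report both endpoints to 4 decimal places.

MSE = SSE/(n − 2) = 1349/174 = 7.75287.
SE(b_1) = √(MSE/Sₓₓ) = √(7.75287/22170) = 0.0187003.
df = n − 2 = 174.
t* = t_{0.05, 174} = 1.653658.
Margin = t* × SE = 1.653658 × 0.0187003 = 0.030924.
CI: -0.0648 ± 0.030924 → (-0.0957, -0.0339).
With 90% confidence, each one-unit increase in weekly hours worked is associated with a change of between -0.0957 and -0.0339 points (1–10) in job satisfaction score.

(-0.0957, -0.0339)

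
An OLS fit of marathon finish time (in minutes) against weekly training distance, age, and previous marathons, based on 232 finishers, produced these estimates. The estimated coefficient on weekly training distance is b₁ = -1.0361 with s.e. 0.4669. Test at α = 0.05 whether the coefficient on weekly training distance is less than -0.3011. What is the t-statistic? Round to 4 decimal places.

t = -1.5742

H₀: β₁ = -0.3011 vs H₁: β₁ < -0.3011.
t = (b₁ − β₁⁰)/SE = (-1.0361 − (-0.3011)) / 0.4669 = -1.5742.
df = n − k − 1 = 232 − 3 − 1 = 228.
One-sided p ≈ 0.0584, which is ≥ 0.05, so fail to reject H₀.
The data do not give significant evidence that the true slope on weekly training distance is below -0.3011 minutes per unit, holding the other predictors fixed.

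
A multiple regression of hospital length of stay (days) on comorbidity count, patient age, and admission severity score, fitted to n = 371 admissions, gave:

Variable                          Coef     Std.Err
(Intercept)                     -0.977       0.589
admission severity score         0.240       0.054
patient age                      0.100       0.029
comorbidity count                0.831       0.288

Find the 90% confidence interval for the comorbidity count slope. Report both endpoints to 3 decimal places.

(0.356, 1.306)

Read off: b = 0.831, SE = 0.288 for comorbidity count.
df = n − k − 1 = 371 − 3 − 1 = 367.
t* = t_{0.05, 367} = 1.649016.
Margin = t* × SE = 1.649016 × 0.288 = 0.47492.
CI: 0.831 ± 0.47492 → (0.356, 1.306).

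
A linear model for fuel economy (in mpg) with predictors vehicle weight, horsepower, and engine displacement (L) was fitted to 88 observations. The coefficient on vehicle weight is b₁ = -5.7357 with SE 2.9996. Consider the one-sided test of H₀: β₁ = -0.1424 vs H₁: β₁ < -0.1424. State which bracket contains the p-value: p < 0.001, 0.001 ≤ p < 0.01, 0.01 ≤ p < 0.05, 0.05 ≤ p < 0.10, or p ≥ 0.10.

0.01 ≤ p < 0.05

t = (-5.7357 − (-0.1424)) / 2.9996 = -1.865.
df = n − k − 1 = 88 − 3 − 1 = 84.
One-sided p = P(T_{84} < t) ≈ 0.0329.
So 0.01 ≤ p < 0.05.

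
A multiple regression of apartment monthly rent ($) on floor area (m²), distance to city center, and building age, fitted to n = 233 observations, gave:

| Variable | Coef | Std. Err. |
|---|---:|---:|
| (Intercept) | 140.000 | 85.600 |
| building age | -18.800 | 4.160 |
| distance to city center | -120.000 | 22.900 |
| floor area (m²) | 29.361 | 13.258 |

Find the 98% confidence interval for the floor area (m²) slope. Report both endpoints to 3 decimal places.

Read off: b = 29.361, SE = 13.258 for floor area (m²).
df = n − k − 1 = 233 − 3 − 1 = 229.
t* = t_{0.01, 229} = 2.342742.
Margin = t* × SE = 2.342742 × 13.258 = 31.06007.
CI: 29.361 ± 31.06007 → (-1.699, 60.421).

(-1.699, 60.421)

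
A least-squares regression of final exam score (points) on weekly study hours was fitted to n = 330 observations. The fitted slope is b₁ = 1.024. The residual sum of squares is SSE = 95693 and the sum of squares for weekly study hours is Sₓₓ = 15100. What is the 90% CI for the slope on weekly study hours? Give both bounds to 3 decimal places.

(0.795, 1.253)

MSE = SSE/(n − 2) = 95693/328 = 291.747.
SE(b₁) = √(MSE/Sₓₓ) = √(291.747/15100) = 0.139.
df = n − 2 = 328.
t* = t_{0.05, 328} = 1.649512.
Margin = t* × SE = 1.649512 × 0.139 = 0.22928.
CI: 1.024 ± 0.22928 → (0.795, 1.253).
With 90% confidence, each one-unit increase in weekly study hours is associated with a change of between 0.795 and 1.253 points in final exam score.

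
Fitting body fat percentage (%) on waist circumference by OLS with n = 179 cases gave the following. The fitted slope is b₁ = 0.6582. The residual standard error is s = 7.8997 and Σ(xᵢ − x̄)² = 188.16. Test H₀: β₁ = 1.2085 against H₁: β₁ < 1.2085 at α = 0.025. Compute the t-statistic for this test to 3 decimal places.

t = -0.956

SE(b₁) = s/√Sₓₓ = 7.8997/√188.16 = 0.5759.
t = (0.6582 − 1.2085) / 0.5759 = -0.956.
df = n − 2 = 177.
One-sided p ≈ 0.1703, which is ≥ 0.025, so fail to reject H₀.
The data do not give significant evidence that the true slope on waist circumference is below 1.2085 % per unit.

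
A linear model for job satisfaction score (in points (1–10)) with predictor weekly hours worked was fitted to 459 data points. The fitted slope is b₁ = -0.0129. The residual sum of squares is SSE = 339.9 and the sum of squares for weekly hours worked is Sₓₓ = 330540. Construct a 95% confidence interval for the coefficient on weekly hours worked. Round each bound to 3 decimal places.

MSE = SSE/(n − 2) = 339.9/457 = 0.743764.
SE(b₁) = √(MSE/Sₓₓ) = √(0.743764/330540) = 0.00150005.
df = n − 2 = 457.
t* = t_{0.025, 457} = 1.965168.
Margin = t* × SE = 1.965168 × 0.00150005 = 0.00295.
CI: -0.0129 ± 0.00295 → (-0.016, -0.010).
With 95% confidence, each one-unit increase in weekly hours worked is associated with a change of between -0.016 and -0.010 points (1–10) in job satisfaction score.

(-0.016, -0.010)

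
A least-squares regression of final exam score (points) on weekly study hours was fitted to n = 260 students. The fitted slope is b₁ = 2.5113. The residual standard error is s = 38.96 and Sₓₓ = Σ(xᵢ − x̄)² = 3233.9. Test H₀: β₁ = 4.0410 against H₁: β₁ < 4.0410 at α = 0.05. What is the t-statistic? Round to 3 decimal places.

t = -2.233

SE(b₁) = s/√Sₓₓ = 38.96/√3233.9 = 0.685103.
t = (2.5113 − 4.0410) / 0.685103 = -2.233.
df = n − 2 = 258.
One-sided p ≈ 0.0132, which is < 0.05, so reject H₀.
There is evidence that the true slope on weekly study hours is below 4.0410 points per unit.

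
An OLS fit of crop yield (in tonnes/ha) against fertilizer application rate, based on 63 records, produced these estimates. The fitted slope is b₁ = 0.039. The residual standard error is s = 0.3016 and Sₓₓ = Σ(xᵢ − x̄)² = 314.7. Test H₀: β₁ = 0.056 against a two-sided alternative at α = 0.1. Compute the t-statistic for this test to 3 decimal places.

t = -1.000

SE(b₁) = s/√Sₓₓ = 0.3016/√314.7 = 0.0170013.
t = (0.039 − 0.056) / 0.0170013 = -1.000.
df = n − 2 = 61.
Two-sided p ≈ 0.3213, which is ≥ 0.1, so fail to reject H₀.
The data are consistent with a true slope of 0.056 tonnes/ha per unit of fertilizer application rate.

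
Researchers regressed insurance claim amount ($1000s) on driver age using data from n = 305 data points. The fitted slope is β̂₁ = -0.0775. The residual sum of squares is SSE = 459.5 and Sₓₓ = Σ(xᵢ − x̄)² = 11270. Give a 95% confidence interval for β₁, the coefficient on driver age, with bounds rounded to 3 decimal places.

(-0.100, -0.055)

MSE = SSE/(n − 2) = 459.5/303 = 1.5165.
SE(β̂₁) = √(MSE/Sₓₓ) = √(1.5165/11270) = 0.0116.
df = n − 2 = 303.
t* = t_{0.025, 303} = 1.967824.
Margin = t* × SE = 1.967824 × 0.0116 = 0.02283.
CI: -0.0775 ± 0.02283 → (-0.100, -0.055).
With 95% confidence, each one-unit increase in driver age is associated with a change of between -0.100 and -0.055 $1000s in insurance claim amount.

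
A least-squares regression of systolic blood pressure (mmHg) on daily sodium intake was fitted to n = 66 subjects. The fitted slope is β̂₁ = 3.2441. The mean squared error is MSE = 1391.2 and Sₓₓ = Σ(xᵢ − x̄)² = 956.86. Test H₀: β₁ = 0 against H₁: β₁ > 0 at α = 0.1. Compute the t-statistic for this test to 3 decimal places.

t = 2.690

SE(β̂₁) = √(MSE/Sₓₓ) = √(1391.2/956.86) = 1.20579.
t = 3.2441 / 1.20579 = 2.690.
df = n − 2 = 64.
One-sided p ≈ 0.0045, which is < 0.1, so reject H₀.
There is evidence that the true slope on daily sodium intake is positive.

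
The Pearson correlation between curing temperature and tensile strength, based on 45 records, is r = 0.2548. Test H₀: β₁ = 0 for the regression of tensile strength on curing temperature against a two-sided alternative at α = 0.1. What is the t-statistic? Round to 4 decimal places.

t = r·√(n − 2)/√(1 − r²) = 0.2548·√43/√0.935077 = 1.7279.
df = n − 2 = 43.
Two-sided p ≈ 0.0912, which is < 0.1, so reject H₀.
There is evidence of a linear association between curing temperature and tensile strength.

t = 1.7279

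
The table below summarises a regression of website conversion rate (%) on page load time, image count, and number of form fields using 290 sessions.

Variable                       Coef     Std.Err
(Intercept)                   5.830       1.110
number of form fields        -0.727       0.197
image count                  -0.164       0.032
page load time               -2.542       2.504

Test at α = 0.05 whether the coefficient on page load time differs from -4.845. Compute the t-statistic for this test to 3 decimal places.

t = 0.920

Read off: b = -2.542, SE = 2.504 for page load time.
H₀: β₁ = -4.845 vs H₁: β₁ ≠ -4.845.
t = (-2.542 − (-4.845)) / 2.504 = 0.920.
df = n − k − 1 = 290 − 3 − 1 = 286.
Two-sided p ≈ 0.3585, which is ≥ 0.05, so fail to reject H₀.
The data are consistent with a true slope of -4.845 % per unit of page load time, holding the other predictors fixed.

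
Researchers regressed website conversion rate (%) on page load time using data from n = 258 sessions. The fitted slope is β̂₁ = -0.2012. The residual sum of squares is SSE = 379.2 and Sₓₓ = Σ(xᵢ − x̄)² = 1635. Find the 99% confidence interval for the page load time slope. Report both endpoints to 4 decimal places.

(-0.2793, -0.1231)

MSE = SSE/(n − 2) = 379.2/256 = 1.48125.
SE(β̂₁) = √(MSE/Sₓₓ) = √(1.48125/1635) = 0.0300992.
df = n − 2 = 256.
t* = t_{0.005, 256} = 2.59517.
Margin = t* × SE = 2.59517 × 0.0300992 = 0.078113.
CI: -0.2012 ± 0.078113 → (-0.2793, -0.1231).
With 99% confidence, each one-unit increase in page load time is associated with a change of between -0.2793 and -0.1231 % in website conversion rate.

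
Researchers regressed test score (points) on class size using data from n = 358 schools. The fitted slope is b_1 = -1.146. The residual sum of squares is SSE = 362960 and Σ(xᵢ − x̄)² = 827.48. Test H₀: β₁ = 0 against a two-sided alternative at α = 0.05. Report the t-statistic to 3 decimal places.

MSE = SSE/(n − 2) = 362960/356 = 1019.55.
SE(b_1) = √(MSE/Sₓₓ) = √(1019.55/827.48) = 1.11001.
t = -1.146 / 1.11001 = -1.032.
df = n − 2 = 356.
Two-sided p ≈ 0.3026, which is ≥ 0.05, so fail to reject H₀.
The data do not give significant evidence of an association between class size and test score.

t = -1.032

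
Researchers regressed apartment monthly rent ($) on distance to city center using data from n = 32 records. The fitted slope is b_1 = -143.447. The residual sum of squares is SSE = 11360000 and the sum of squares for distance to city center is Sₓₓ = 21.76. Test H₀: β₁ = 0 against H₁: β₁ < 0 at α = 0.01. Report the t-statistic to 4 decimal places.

MSE = SSE/(n − 2) = 11360000/30 = 378667.
SE(b_1) = √(MSE/Sₓₓ) = √(378667/21.76) = 131.916.
t = -143.447 / 131.916 = -1.0874.
df = n − 2 = 30.
One-sided p ≈ 0.1428, which is ≥ 0.01, so fail to reject H₀.
The data do not give significant evidence that the true slope on distance to city center is negative.

t = -1.0874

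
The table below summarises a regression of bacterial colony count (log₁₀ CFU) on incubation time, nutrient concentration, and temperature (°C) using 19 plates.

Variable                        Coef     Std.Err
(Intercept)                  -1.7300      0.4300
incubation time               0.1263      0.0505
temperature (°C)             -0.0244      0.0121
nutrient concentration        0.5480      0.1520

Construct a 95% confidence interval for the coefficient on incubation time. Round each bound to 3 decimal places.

(0.019, 0.234)

Read off: b = 0.1263, SE = 0.0505 for incubation time.
df = n − k − 1 = 19 − 3 − 1 = 15.
t* = t_{0.025, 15} = 2.13145.
Margin = t* × SE = 2.13145 × 0.0505 = 0.10764.
CI: 0.1263 ± 0.10764 → (0.019, 0.234).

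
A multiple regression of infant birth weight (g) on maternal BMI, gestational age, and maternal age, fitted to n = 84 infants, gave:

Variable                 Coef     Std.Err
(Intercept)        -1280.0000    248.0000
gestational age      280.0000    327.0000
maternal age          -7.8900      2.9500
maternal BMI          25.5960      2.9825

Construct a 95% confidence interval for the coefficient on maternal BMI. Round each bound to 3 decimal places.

Read off: b = 25.5960, SE = 2.9825 for maternal BMI.
df = n − k − 1 = 84 − 3 − 1 = 80.
t* = t_{0.025, 80} = 1.990063.
Margin = t* × SE = 1.990063 × 2.9825 = 5.93536.
CI: 25.5960 ± 5.93536 → (19.661, 31.531).

(19.661, 31.531)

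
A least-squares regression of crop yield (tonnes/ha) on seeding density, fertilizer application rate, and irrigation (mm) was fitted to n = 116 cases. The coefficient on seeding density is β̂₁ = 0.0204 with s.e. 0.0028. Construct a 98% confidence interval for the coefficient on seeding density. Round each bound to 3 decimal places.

(0.014, 0.027)

df = n − k − 1 = 116 − 3 − 1 = 112.
t* = t_{0.01, 112} = 2.360104.
Margin = t* × SE = 2.360104 × 0.0028 = 0.00661.
CI: 0.0204 ± 0.00661 → (0.014, 0.027).
With 98% confidence, each one-unit increase in seeding density is associated with a change of between 0.014 and 0.027 tonnes/ha in crop yield, holding the other predictors fixed.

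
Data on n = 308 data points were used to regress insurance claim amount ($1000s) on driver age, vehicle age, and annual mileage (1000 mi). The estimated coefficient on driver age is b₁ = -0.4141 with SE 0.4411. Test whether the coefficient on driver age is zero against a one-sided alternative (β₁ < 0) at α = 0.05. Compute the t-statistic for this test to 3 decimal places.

H₀: β₁ = 0 vs H₁: β₁ < 0.
t = (b₁ − β₁⁰)/SE = -0.4141 / 0.4411 = -0.939.
df = n − k − 1 = 308 − 3 − 1 = 304.
One-sided p ≈ 0.1743, which is ≥ 0.05, so fail to reject H₀.
The data do not give significant evidence that the true slope on driver age is negative, holding the other predictors fixed.

t = -0.939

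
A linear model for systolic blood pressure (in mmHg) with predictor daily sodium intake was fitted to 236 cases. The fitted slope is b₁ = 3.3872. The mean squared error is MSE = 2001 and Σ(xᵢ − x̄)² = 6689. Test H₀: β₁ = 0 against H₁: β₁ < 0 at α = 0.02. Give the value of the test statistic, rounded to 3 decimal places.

t = 6.193

SE(b₁) = √(MSE/Sₓₓ) = √(2001/6689) = 0.546944.
t = 3.3872 / 0.546944 = 6.193.
df = n − 2 = 234.
One-sided p ≈ 1.0000, which is ≥ 0.02, so fail to reject H₀.
The data do not give significant evidence that the true slope on daily sodium intake is negative.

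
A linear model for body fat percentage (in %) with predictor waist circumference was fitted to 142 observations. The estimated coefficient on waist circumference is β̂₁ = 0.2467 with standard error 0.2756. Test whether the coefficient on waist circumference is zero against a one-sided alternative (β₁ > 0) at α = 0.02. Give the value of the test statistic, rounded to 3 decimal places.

H₀: β₁ = 0 vs H₁: β₁ > 0.
t = (β̂₁ − β₁⁰)/SE = 0.2467 / 0.2756 = 0.895.
df = n − 2 = 142 − 2 = 140.
One-sided p ≈ 0.1861, which is ≥ 0.02, so fail to reject H₀.
The data do not give significant evidence that the true slope on waist circumference is positive.

t = 0.895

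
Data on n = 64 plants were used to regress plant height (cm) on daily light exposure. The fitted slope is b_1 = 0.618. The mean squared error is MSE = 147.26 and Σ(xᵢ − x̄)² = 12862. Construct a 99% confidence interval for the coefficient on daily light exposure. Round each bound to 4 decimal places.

(0.3336, 0.9024)

SE(b_1) = √(MSE/Sₓₓ) = √(147.26/12862) = 0.107001.
df = n − 2 = 62.
t* = t_{0.005, 62} = 2.657479.
Margin = t* × SE = 2.657479 × 0.107001 = 0.284353.
CI: 0.618 ± 0.284353 → (0.3336, 0.9024).
With 99% confidence, each one-unit increase in daily light exposure is associated with a change of between 0.3336 and 0.9024 cm in plant height.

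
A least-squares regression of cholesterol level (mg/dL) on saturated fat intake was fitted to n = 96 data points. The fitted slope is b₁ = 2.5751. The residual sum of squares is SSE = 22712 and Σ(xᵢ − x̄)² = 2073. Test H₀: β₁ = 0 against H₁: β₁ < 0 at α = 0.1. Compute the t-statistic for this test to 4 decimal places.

MSE = SSE/(n − 2) = 22712/94 = 241.617.
SE(b₁) = √(MSE/Sₓₓ) = √(241.617/2073) = 0.3414.
t = 2.5751 / 0.3414 = 7.5428.
df = n − 2 = 94.
One-sided p ≈ 1.0000, which is ≥ 0.1, so fail to reject H₀.
The data do not give significant evidence that the true slope on saturated fat intake is negative.

t = 7.5428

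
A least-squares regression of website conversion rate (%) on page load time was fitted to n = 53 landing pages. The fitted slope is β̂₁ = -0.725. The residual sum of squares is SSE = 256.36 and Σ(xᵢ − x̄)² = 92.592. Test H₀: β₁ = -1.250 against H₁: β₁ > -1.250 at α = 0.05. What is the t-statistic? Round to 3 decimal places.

t = 2.253

MSE = SSE/(n − 2) = 256.36/51 = 5.02667.
SE(β̂₁) = √(MSE/Sₓₓ) = √(5.02667/92.592) = 0.232999.
t = (-0.725 − (-1.250)) / 0.232999 = 2.253.
df = n − 2 = 51.
One-sided p ≈ 0.0143, which is < 0.05, so reject H₀.
There is evidence that the true slope on page load time exceeds -1.250 % per unit.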